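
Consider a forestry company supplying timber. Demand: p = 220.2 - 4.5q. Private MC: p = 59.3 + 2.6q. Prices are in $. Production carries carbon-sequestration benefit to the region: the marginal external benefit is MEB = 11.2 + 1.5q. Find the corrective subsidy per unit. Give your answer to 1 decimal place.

Social marginal cost = private MC − MEB = 48.1 + 1.1q.
Set SMC = demand: 48.1 + 1.1q = 220.2 - 4.5q → q* = 30.7321.
The Pigouvian subsidy equals MEB at q*: 11.2 + 1.5×30.7321 = 57.2982.

subsidy = $57.3 per unit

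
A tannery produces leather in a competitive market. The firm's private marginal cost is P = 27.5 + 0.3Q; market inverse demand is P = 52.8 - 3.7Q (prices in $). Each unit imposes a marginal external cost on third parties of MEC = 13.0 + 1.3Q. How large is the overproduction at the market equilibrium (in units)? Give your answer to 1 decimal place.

Market equilibrium (private): 27.5 + 0.3Q = 52.8 - 3.7Q → Q_m = 6.3250.
Social marginal cost = private MC + MEC = 40.5 + 1.6Q.
Set SMC = demand: 40.5 + 1.6Q = 52.8 - 3.7Q → Q* = 2.3208.
Gap = |6.3250 − 2.3208| = 4.0042.

4.0 units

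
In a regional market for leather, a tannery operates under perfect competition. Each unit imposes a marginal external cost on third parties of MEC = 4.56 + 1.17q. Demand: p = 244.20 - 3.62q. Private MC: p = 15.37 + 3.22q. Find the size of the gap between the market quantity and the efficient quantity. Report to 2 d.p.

Market equilibrium (private): 15.37 + 3.22q = 244.20 - 3.62q → q_m = 33.4547.
Social marginal cost = private MC + MEC = 19.93 + 4.39q.
Set SMC = demand: 19.93 + 4.39q = 244.20 - 3.62q → q* = 27.9988.
Gap = |33.4547 − 27.9988| = 5.4559.

5.46 units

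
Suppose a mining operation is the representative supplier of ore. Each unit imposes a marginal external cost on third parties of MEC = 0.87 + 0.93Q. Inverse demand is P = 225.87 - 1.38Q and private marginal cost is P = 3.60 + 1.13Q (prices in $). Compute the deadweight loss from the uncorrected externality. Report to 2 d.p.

DWL = $1006.74

Market equilibrium (private): 3.60 + 1.13Q = 225.87 - 1.38Q → Q_m = 88.5538.
Social marginal cost = private MC + MEC = 4.47 + 2.06Q.
Set SMC = demand: 4.47 + 2.06Q = 225.87 - 1.38Q → Q* = 64.3605.
Height of the DWL triangle at Q_m is SMC(Q_m) − demand(Q_m) = MEC(Q_m) = 83.2250.
DWL = ½ × 24.1933 × 83.2250 = 1006.7437.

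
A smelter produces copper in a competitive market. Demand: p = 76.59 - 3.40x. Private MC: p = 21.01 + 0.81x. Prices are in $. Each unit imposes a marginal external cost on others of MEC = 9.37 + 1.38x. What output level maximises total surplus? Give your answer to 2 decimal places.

x* = 8.27

Social marginal cost = private MC + MEC = 30.38 + 2.19x.
Set SMC = demand: 30.38 + 2.19x = 76.59 - 3.40x → x* = 8.2665.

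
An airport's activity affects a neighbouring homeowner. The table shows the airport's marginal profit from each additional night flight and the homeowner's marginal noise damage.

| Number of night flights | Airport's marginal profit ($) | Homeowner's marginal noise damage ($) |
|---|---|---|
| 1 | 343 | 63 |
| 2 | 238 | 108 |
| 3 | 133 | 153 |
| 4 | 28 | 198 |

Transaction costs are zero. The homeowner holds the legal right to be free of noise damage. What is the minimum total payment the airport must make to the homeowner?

Efficient level: marginal profit ≥ marginal noise damage through level 2, so k* = 2.
With the homeowner holding the right, the airport must at least compensate total damage at k*: 63 + 108 = 171.

$171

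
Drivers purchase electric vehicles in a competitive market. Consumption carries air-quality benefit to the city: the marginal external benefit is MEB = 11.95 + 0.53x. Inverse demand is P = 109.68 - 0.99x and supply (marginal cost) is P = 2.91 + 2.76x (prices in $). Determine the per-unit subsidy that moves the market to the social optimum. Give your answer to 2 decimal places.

subsidy = $31.49 per unit

Social marginal benefit = demand + MEB = 121.63 - 0.46x.
Set SMB = MC: 121.63 - 0.46x = 2.91 + 2.76x → x* = 36.8696.
The Pigouvian subsidy equals MEB at x*: 11.95 + 0.53×36.8696 = 31.4909.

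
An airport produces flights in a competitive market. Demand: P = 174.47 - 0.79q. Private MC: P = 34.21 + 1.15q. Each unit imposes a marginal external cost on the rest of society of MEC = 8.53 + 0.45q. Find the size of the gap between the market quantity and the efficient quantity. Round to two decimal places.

17.18 units

Market equilibrium (private): 34.21 + 1.15q = 174.47 - 0.79q → q_m = 72.2990.
Social marginal cost = private MC + MEC = 42.74 + 1.60q.
Set SMC = demand: 42.74 + 1.60q = 174.47 - 0.79q → q* = 55.1172.
Gap = |72.2990 − 55.1172| = 17.1818.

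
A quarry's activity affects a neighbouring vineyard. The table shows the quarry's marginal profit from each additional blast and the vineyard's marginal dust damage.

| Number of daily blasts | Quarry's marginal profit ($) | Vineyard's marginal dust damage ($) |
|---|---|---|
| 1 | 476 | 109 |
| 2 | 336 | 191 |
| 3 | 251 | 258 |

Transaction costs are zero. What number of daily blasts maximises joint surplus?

2

Bargaining reaches the level where marginal profit last exceeds marginal dust damage.
That holds through level 2 (336 ≥ 191) but not at 3 (251 < 258).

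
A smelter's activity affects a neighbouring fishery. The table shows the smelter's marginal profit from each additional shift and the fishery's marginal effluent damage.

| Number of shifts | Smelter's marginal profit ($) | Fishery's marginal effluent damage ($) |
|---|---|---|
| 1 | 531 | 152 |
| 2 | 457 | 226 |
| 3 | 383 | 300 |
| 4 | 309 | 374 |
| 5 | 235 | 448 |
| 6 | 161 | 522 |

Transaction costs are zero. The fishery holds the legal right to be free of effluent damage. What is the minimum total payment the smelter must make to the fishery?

$678

Efficient level: marginal profit ≥ marginal effluent damage through level 3, so k* = 3.
With the fishery holding the right, the smelter must at least compensate total damage at k*: 152 + 226 + 300 = 678.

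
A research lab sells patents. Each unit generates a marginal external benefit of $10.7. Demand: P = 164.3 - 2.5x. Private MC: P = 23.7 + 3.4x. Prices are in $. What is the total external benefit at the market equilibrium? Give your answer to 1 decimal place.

Market equilibrium (private): 23.7 + 3.4x = 164.3 - 2.5x → x_m = 23.8305.
Total external benefit = MEB × x_m = 10.7 × 23.8305 = 254.9864.

$255.0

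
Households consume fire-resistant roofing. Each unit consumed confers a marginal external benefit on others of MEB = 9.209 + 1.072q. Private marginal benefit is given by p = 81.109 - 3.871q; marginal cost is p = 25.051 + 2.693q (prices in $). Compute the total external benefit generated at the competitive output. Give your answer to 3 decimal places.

Market equilibrium (private): 25.051 + 2.693q = 81.109 - 3.871q → q_m = 8.5402.
Total external benefit = ∫₀^{q_m} (9.209 + 1.072q) dq = 9.209×8.5402 + ½×1.072×8.5402² = 117.7399.

$117.740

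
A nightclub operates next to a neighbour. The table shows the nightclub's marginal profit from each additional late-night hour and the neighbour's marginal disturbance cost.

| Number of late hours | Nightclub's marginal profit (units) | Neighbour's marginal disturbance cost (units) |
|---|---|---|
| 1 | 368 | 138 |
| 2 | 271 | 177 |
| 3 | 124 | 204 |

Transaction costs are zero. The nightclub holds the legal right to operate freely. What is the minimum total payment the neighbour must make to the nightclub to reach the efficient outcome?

Left alone the nightclub would choose level 3 (marginal profit stays positive).
Efficient level: k* = 2 (marginal profit ≥ marginal disturbance cost through 2).
The neighbour must at least cover the nightclub's forgone profit from cutting 3→2: 124 = 124.

124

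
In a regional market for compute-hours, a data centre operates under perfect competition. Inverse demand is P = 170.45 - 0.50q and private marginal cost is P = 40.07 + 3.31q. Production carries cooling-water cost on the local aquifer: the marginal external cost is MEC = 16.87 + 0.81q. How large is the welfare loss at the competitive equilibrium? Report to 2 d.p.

DWL = 215.17

Market equilibrium (private): 40.07 + 3.31q = 170.45 - 0.50q → q_m = 34.2205.
Social marginal cost = private MC + MEC = 56.94 + 4.12q.
Set SMC = demand: 56.94 + 4.12q = 170.45 - 0.50q → q* = 24.5693.
Height of the DWL triangle at q_m is SMC(q_m) − demand(q_m) = MEC(q_m) = 44.5886.
DWL = ½ × 9.6512 × 44.5886 = 215.1667.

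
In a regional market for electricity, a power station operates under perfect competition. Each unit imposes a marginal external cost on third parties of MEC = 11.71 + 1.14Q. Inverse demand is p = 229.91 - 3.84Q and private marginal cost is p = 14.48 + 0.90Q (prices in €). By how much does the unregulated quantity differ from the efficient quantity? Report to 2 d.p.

Market equilibrium (private): 14.48 + 0.90Q = 229.91 - 3.84Q → Q_m = 45.4494.
Social marginal cost = private MC + MEC = 26.19 + 2.04Q.
Set SMC = demand: 26.19 + 2.04Q = 229.91 - 3.84Q → Q* = 34.6463.
Gap = |45.4494 − 34.6463| = 10.8031.

10.80 units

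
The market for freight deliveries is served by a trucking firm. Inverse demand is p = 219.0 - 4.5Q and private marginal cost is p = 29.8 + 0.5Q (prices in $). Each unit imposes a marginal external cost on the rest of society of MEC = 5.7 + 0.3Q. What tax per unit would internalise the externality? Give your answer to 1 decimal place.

Social marginal cost = private MC + MEC = 35.5 + 0.8Q.
Set SMC = demand: 35.5 + 0.8Q = 219.0 - 4.5Q → Q* = 34.6226.
The Pigouvian tax equals MEC at Q*: 5.7 + 0.3×34.6226 = 16.0868.

tax = $16.1 per unit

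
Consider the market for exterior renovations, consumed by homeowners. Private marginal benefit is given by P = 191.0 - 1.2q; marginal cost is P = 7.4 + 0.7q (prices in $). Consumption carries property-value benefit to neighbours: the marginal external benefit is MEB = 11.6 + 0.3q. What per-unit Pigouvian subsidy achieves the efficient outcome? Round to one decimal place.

Social marginal benefit = demand + MEB = 202.6 - 0.9q.
Set SMB = MC: 202.6 - 0.9q = 7.4 + 0.7q → q* = 122.0000.
The Pigouvian subsidy equals MEB at q*: 11.6 + 0.3×122.0000 = 48.2000.

subsidy = $48.2 per unit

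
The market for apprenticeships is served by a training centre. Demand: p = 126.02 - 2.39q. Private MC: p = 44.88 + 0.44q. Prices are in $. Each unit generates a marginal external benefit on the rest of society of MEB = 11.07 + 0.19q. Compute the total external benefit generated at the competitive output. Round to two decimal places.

$395.49

Market equilibrium (private): 44.88 + 0.44q = 126.02 - 2.39q → q_m = 28.6714.
Total external benefit = ∫₀^{q_m} (11.07 + 0.19q) dq = 11.07×28.6714 + ½×0.19×28.6714² = 395.4871.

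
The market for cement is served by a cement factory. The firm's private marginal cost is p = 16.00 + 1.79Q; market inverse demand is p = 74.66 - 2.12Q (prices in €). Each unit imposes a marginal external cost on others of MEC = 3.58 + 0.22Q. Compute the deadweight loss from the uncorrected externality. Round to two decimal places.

Market equilibrium (private): 16.00 + 1.79Q = 74.66 - 2.12Q → Q_m = 15.0026.
Social marginal cost = private MC + MEC = 19.58 + 2.01Q.
Set SMC = demand: 19.58 + 2.01Q = 74.66 - 2.12Q → Q* = 13.3366.
Height of the DWL triangle at Q_m is SMC(Q_m) − demand(Q_m) = MEC(Q_m) = 6.8806.
DWL = ½ × 1.6660 × 6.8806 = 5.7315.

DWL = €5.73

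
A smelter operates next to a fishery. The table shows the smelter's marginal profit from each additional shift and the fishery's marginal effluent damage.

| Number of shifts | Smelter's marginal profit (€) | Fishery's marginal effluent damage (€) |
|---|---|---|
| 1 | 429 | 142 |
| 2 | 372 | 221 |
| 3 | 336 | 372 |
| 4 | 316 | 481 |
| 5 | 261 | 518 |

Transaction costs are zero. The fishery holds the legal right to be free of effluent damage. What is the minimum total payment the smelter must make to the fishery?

Efficient level: marginal profit ≥ marginal effluent damage through level 2, so k* = 2.
With the fishery holding the right, the smelter must at least compensate total damage at k*: 142 + 221 = 363.

€363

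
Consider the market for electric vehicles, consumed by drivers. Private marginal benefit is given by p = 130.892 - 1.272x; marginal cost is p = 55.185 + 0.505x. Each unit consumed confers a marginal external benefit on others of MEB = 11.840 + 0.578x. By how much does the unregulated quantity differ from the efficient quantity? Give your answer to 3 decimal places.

Market equilibrium (private): 55.185 + 0.505x = 130.892 - 1.272x → x_m = 42.6038.
Social marginal benefit = demand + MEB = 142.732 - 0.694x.
Set SMB = MC: 142.732 - 0.694x = 55.185 + 0.505x → x* = 73.0167.
Gap = |42.6038 − 73.0167| = 30.4129.

30.413 units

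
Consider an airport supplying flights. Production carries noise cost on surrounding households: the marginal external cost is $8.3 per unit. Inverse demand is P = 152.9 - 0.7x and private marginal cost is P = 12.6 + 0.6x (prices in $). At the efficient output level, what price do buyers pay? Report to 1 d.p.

P = $81.8

Social marginal cost = private MC + MEC = 20.9 + 0.6x.
Set SMC = demand: 20.9 + 0.6x = 152.9 - 0.7x → x* = 101.5385.
Consumer price on the demand curve at x*: 152.9 − 0.7×101.5385 = 81.8231.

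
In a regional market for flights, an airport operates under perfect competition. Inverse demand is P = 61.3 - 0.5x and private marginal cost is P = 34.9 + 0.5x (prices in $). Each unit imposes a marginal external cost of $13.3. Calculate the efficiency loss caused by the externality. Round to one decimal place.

Market equilibrium (private): 34.9 + 0.5x = 61.3 - 0.5x → x_m = 26.4000.
Social marginal cost = private MC + MEC = 48.2 + 0.5x.
Set SMC = demand: 48.2 + 0.5x = 61.3 - 0.5x → x* = 13.1000.
The loss is the area between SMC and demand from x* to x_m; with linear curves that's a triangle of height MEC(x_m).
DWL = ½ × 13.3000 × 13.3000 = 88.4450.

DWL = $88.4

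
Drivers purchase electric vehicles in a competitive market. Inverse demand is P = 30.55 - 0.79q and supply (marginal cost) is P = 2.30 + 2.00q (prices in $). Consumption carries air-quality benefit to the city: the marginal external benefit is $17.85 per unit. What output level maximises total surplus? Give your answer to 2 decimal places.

Social marginal benefit = demand + MEB = 48.40 - 0.79q.
Set SMB = MC: 48.40 - 0.79q = 2.30 + 2.00q → q* = 16.5233.

q* = 16.52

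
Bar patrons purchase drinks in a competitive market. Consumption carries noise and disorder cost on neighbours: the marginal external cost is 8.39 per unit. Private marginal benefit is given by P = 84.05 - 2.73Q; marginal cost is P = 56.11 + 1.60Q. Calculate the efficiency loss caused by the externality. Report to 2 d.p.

Market equilibrium (private): 56.11 + 1.60Q = 84.05 - 2.73Q → Q_m = 6.4527.
Social marginal benefit = demand − MEC = 75.66 - 2.73Q.
Set SMB = MC: 75.66 - 2.73Q = 56.11 + 1.60Q → Q* = 4.5150.
Between Q* and Q_m the wedge MC − SMB runs linearly from 0 to MEC(Q_m), so the loss is a triangle.
DWL = ½ × 1.9377 × 8.3900 = 8.1287.

DWL = 8.13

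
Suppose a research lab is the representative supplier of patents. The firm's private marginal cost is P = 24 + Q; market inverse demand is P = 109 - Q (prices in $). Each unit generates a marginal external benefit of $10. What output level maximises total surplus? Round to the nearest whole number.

Social marginal cost = private MC − MEB = 14 + Q.
Set SMC = demand: 14 + Q = 109 - Q → Q* = 47.5000.

Q* = 48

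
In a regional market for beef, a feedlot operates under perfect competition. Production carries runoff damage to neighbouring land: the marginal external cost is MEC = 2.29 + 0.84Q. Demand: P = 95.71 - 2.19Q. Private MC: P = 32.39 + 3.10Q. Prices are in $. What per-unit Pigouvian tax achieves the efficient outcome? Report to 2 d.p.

Social marginal cost = private MC + MEC = 34.68 + 3.94Q.
Set SMC = demand: 34.68 + 3.94Q = 95.71 - 2.19Q → Q* = 9.9560.
The Pigouvian tax equals MEC at Q*: 2.29 + 0.84×9.9560 = 10.6530.

tax = $10.65 per unit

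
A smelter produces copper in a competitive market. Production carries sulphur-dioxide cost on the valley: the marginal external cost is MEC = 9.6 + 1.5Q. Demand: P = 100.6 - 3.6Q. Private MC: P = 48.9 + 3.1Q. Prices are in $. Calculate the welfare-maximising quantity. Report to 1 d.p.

Social marginal cost = private MC + MEC = 58.5 + 4.6Q.
Set SMC = demand: 58.5 + 4.6Q = 100.6 - 3.6Q → Q* = 5.1341.

Q* = 5.1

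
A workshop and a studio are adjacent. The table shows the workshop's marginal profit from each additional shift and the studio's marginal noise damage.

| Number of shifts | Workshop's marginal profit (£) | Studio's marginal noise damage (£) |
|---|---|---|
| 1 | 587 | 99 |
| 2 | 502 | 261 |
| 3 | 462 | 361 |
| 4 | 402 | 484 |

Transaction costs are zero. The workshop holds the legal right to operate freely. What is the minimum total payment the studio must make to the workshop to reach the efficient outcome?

Left alone the workshop would choose level 4 (marginal profit stays positive).
Efficient level: k* = 3 (marginal profit ≥ marginal noise damage through 3).
The studio must at least cover the workshop's forgone profit from cutting 4→3: 402 = 402.

£402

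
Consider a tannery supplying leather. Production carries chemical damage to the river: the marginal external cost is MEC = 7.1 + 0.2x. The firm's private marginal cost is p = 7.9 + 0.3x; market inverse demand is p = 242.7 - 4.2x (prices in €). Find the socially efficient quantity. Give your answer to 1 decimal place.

Social marginal cost = private MC + MEC = 15.0 + 0.5x.
Set SMC = demand: 15.0 + 0.5x = 242.7 - 4.2x → x* = 48.4468.

x* = 48.4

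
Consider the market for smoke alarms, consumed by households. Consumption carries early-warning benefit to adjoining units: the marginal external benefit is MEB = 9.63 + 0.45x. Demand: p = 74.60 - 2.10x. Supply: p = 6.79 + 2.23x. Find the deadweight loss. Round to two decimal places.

DWL = 35.84

Market equilibrium (private): 6.79 + 2.23x = 74.60 - 2.10x → x_m = 15.6605.
Social marginal benefit = demand + MEB = 84.23 - 1.65x.
Set SMB = MC: 84.23 - 1.65x = 6.79 + 2.23x → x* = 19.9588.
The welfare-loss triangle has base |x_m − x*| and height MEB(x_m) (the vertical gap between SMB and MC is zero at x* and MEB at x_m).
DWL = ½ × 4.2983 × 16.6772 = 35.8418.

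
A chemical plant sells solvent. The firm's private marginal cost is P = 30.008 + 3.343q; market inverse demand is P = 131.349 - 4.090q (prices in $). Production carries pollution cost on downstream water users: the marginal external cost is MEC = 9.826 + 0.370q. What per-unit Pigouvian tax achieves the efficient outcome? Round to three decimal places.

Social marginal cost = private MC + MEC = 39.834 + 3.713q.
Set SMC = demand: 39.834 + 3.713q = 131.349 - 4.090q → q* = 11.7282.
The Pigouvian tax equals MEC at q*: 9.826 + 0.370×11.7282 = 14.1654.

tax = $14.165 per unit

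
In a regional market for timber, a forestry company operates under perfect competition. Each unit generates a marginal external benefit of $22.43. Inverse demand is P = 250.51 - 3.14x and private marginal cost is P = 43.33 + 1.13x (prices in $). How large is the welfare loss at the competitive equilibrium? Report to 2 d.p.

Market equilibrium (private): 43.33 + 1.13x = 250.51 - 3.14x → x_m = 48.5199.
Social marginal cost = private MC − MEB = 20.90 + 1.13x.
Set SMC = demand: 20.90 + 1.13x = 250.51 - 3.14x → x* = 53.7728.
Height of the DWL triangle at x_m is demand(x_m) − SMC(x_m) = MEB(x_m) = 22.4300.
DWL = ½ × 5.2529 × 22.4300 = 58.9113.

DWL = $58.91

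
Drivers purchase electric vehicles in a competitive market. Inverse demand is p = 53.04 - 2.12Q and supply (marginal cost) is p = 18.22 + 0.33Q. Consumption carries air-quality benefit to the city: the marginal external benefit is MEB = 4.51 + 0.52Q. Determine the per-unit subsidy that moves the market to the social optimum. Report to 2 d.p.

subsidy = 15.11 per unit

Social marginal benefit = demand + MEB = 57.55 - 1.60Q.
Set SMB = MC: 57.55 - 1.60Q = 18.22 + 0.33Q → Q* = 20.3782.
The Pigouvian subsidy equals MEB at Q*: 4.51 + 0.52×20.3782 = 15.1067.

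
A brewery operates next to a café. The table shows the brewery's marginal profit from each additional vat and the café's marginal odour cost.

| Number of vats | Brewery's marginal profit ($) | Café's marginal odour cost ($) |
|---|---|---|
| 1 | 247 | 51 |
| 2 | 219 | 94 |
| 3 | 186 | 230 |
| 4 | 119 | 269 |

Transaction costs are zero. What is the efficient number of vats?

2

Bargaining reaches the level where marginal profit last exceeds marginal odour cost.
That holds through level 2 (219 ≥ 94) but not at 3 (186 < 230).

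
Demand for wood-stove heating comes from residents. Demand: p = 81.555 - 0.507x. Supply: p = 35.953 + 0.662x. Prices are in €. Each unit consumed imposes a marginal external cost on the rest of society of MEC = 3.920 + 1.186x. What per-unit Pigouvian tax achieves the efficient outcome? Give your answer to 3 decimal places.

tax = €24.911 per unit

Social marginal benefit = demand − MEC = 77.635 - 1.693x.
Set SMB = MC: 77.635 - 1.693x = 35.953 + 0.662x → x* = 17.6994.
The Pigouvian tax equals MEC at x*: 3.920 + 1.186×17.6994 = 24.9115.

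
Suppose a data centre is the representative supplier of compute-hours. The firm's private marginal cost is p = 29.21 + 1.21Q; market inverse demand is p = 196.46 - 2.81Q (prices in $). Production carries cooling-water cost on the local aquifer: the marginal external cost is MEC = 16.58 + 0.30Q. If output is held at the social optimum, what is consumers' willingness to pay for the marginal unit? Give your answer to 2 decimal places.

P = $98.45

Social marginal cost = private MC + MEC = 45.79 + 1.51Q.
Set SMC = demand: 45.79 + 1.51Q = 196.46 - 2.81Q → Q* = 34.8773.
Consumer price on the demand curve at Q*: 196.46 − 2.81×34.8773 = 98.4548.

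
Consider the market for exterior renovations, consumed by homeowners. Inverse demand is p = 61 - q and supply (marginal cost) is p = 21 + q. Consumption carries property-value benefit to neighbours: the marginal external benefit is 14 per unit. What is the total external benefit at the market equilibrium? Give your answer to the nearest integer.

Market equilibrium (private): 21 + q = 61 - q → q_m = 20.0000.
Total external benefit = MEB × q_m = 14 × 20.0000 = 280.0000.

280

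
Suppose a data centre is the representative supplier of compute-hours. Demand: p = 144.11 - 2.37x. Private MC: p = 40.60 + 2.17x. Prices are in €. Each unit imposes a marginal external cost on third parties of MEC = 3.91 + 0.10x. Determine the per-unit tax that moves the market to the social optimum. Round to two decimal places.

Social marginal cost = private MC + MEC = 44.51 + 2.27x.
Set SMC = demand: 44.51 + 2.27x = 144.11 - 2.37x → x* = 21.4655.
The Pigouvian tax equals MEC at x*: 3.91 + 0.10×21.4655 = 6.0566.

tax = €6.06 per unit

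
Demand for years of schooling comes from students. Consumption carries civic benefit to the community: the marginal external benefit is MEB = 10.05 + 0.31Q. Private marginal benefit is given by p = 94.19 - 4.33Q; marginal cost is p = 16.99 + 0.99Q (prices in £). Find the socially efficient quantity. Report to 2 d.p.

Q* = 17.42

Social marginal benefit = demand + MEB = 104.24 - 4.02Q.
Set SMB = MC: 104.24 - 4.02Q = 16.99 + 0.99Q → Q* = 17.4152.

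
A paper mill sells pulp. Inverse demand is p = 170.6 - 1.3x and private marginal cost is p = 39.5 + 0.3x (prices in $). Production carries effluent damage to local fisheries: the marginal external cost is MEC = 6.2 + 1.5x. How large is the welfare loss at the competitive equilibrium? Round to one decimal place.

Market equilibrium (private): 39.5 + 0.3x = 170.6 - 1.3x → x_m = 81.9375.
Social marginal cost = private MC + MEC = 45.7 + 1.8x.
Set SMC = demand: 45.7 + 1.8x = 170.6 - 1.3x → x* = 40.2903.
Height of the DWL triangle at x_m is SMC(x_m) − demand(x_m) = MEC(x_m) = 129.1063.
DWL = ½ × 41.6472 × 129.1063 = 2688.4579.

DWL = $2688.5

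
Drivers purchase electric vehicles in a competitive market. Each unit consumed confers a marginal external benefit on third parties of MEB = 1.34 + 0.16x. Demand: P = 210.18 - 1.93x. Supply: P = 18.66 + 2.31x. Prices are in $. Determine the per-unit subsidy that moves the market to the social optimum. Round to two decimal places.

Social marginal benefit = demand + MEB = 211.52 - 1.77x.
Set SMB = MC: 211.52 - 1.77x = 18.66 + 2.31x → x* = 47.2696.
The Pigouvian subsidy equals MEB at x*: 1.34 + 0.16×47.2696 = 8.9031.

subsidy = $8.90 per unit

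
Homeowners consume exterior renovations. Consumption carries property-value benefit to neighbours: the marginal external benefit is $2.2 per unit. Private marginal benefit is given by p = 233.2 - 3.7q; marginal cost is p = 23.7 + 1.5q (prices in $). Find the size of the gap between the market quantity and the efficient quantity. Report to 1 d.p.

Market equilibrium (private): 23.7 + 1.5q = 233.2 - 3.7q → q_m = 40.2885.
Social marginal benefit = demand + MEB = 235.4 - 3.7q.
Set SMB = MC: 235.4 - 3.7q = 23.7 + 1.5q → q* = 40.7115.
Gap = |40.2885 − 40.7115| = 0.4230.

0.4 units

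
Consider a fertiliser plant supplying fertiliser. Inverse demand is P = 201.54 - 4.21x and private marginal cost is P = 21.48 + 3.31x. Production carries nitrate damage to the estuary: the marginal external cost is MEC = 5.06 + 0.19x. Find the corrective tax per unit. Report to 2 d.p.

Social marginal cost = private MC + MEC = 26.54 + 3.50x.
Set SMC = demand: 26.54 + 3.50x = 201.54 - 4.21x → x* = 22.6978.
The Pigouvian tax equals MEC at x*: 5.06 + 0.19×22.6978 = 9.3726.

tax = 9.37 per unit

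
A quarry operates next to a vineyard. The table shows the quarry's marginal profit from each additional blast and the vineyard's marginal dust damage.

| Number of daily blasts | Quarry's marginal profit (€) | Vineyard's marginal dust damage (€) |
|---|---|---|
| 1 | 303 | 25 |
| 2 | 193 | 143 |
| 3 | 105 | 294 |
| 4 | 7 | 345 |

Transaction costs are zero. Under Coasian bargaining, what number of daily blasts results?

Bargaining reaches the level where marginal profit last exceeds marginal dust damage.
That holds through level 2 (193 ≥ 143) but not at 3 (105 < 294).

2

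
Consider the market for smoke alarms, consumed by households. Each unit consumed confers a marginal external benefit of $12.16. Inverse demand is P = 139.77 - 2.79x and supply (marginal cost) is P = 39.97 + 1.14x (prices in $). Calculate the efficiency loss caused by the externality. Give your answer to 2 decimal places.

Market equilibrium (private): 39.97 + 1.14x = 139.77 - 2.79x → x_m = 25.3944.
Social marginal benefit = demand + MEB = 151.93 - 2.79x.
Set SMB = MC: 151.93 - 2.79x = 39.97 + 1.14x → x* = 28.4885.
Height of the DWL triangle at x_m is SMB(x_m) − MC(x_m) = MEB(x_m) = 12.1600.
DWL = ½ × 3.0941 × 12.1600 = 18.8121.

DWL = $18.81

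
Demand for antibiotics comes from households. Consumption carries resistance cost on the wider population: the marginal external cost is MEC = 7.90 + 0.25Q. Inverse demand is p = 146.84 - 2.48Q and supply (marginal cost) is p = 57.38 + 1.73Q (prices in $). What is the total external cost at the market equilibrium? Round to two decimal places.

$224.31

Market equilibrium (private): 57.38 + 1.73Q = 146.84 - 2.48Q → Q_m = 21.2494.
Total external cost = ∫₀^{Q_m} (7.90 + 0.25Q) dQ = 7.90×21.2494 + ½×0.25×21.2494² = 224.3124.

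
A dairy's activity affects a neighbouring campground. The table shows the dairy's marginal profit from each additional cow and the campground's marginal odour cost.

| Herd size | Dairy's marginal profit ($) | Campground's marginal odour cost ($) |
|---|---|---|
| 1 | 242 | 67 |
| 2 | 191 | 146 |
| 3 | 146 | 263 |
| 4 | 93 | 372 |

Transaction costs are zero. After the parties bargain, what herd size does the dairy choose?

2

Bargaining reaches the level where marginal profit last exceeds marginal odour cost.
That holds through level 2 (191 ≥ 146) but not at 3 (146 < 263).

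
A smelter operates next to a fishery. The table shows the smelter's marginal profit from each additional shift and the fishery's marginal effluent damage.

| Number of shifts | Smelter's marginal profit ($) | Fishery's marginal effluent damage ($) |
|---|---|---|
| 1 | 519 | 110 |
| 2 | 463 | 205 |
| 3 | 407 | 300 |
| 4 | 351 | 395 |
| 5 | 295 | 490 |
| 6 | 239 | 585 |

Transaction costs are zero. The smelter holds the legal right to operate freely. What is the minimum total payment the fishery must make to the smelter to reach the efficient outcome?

$885

Left alone the smelter would choose level 6 (marginal profit stays positive).
Efficient level: k* = 3 (marginal profit ≥ marginal effluent damage through 3).
The fishery must at least cover the smelter's forgone profit from cutting 6→3: 351 + 295 + 239 = 885.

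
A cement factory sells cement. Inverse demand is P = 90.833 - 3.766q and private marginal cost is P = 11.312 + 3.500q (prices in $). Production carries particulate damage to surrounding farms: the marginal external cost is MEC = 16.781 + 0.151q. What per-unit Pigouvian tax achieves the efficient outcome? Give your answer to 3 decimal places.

tax = $18.058 per unit

Social marginal cost = private MC + MEC = 28.093 + 3.651q.
Set SMC = demand: 28.093 + 3.651q = 90.833 - 3.766q → q* = 8.4589.
The Pigouvian tax equals MEC at q*: 16.781 + 0.151×8.4589 = 18.0583.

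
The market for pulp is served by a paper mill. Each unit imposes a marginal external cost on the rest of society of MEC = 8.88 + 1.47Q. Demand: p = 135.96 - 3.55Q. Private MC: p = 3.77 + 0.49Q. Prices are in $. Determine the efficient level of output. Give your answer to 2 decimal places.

Social marginal cost = private MC + MEC = 12.65 + 1.96Q.
Set SMC = demand: 12.65 + 1.96Q = 135.96 - 3.55Q → Q* = 22.3793.

Q* = 22.38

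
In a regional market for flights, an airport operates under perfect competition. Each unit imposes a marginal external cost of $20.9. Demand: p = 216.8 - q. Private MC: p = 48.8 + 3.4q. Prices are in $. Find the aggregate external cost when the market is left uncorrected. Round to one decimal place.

Market equilibrium (private): 48.8 + 3.4q = 216.8 - q → q_m = 38.1818.
Total external cost = MEC × q_m = 20.9 × 38.1818 = 797.9996.

$798.0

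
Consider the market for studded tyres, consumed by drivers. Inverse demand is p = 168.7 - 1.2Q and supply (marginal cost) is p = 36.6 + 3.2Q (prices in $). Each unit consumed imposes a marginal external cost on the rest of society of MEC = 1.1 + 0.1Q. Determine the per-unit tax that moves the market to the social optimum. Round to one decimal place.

Social marginal benefit = demand − MEC = 167.6 - 1.3Q.
Set SMB = MC: 167.6 - 1.3Q = 36.6 + 3.2Q → Q* = 29.1111.
The Pigouvian tax equals MEC at Q*: 1.1 + 0.1×29.1111 = 4.0111.

tax = $4.0 per unit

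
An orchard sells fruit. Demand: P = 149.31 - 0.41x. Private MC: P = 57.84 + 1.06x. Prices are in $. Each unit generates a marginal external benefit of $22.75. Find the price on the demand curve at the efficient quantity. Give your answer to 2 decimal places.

Social marginal cost = private MC − MEB = 35.09 + 1.06x.
Set SMC = demand: 35.09 + 1.06x = 149.31 - 0.41x → x* = 77.7007.
Consumer price on the demand curve at x*: 149.31 − 0.41×77.7007 = 117.4527.

P = $117.45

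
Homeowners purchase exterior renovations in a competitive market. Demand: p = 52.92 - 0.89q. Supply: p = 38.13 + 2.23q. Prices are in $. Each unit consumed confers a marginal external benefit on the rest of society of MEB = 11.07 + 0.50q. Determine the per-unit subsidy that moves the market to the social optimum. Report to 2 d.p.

Social marginal benefit = demand + MEB = 63.99 - 0.39q.
Set SMB = MC: 63.99 - 0.39q = 38.13 + 2.23q → q* = 9.8702.
The Pigouvian subsidy equals MEB at q*: 11.07 + 0.50×9.8702 = 16.0051.

subsidy = $16.01 per unit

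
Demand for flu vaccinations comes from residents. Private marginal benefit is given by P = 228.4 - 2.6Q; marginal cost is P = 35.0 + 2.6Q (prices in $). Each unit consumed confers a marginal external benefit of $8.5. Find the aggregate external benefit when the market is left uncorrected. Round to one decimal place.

$316.1

Market equilibrium (private): 35.0 + 2.6Q = 228.4 - 2.6Q → Q_m = 37.1923.
Total external benefit = MEB × Q_m = 8.5 × 37.1923 = 316.1346.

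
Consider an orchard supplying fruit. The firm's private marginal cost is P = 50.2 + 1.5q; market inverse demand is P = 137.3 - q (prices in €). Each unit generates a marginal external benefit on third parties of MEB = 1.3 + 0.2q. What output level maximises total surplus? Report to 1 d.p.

q* = 38.4

Social marginal cost = private MC − MEB = 48.9 + 1.3q.
Set SMC = demand: 48.9 + 1.3q = 137.3 - q → q* = 38.4348.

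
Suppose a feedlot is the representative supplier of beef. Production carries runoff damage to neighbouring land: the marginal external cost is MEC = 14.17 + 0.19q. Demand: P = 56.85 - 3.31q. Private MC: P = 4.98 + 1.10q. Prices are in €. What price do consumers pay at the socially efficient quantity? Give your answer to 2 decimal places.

Social marginal cost = private MC + MEC = 19.15 + 1.29q.
Set SMC = demand: 19.15 + 1.29q = 56.85 - 3.31q → q* = 8.1957.
Consumer price on the demand curve at q*: 56.85 − 3.31×8.1957 = 29.7222.

P = €29.72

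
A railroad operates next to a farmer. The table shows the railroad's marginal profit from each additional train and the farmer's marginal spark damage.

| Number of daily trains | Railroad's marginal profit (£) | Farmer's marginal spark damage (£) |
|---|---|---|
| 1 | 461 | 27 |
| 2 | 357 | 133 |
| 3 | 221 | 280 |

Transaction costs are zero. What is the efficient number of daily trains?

2

Bargaining reaches the level where marginal profit last exceeds marginal spark damage.
That holds through level 2 (357 ≥ 133) but not at 3 (221 < 280).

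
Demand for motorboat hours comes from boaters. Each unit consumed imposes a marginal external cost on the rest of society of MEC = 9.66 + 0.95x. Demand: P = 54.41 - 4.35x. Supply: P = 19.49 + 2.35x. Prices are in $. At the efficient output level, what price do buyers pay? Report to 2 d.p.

P = $40.05

Social marginal benefit = demand − MEC = 44.75 - 5.30x.
Set SMB = MC: 44.75 - 5.30x = 19.49 + 2.35x → x* = 3.3020.
Consumer price on the demand curve at x*: 54.41 − 4.35×3.3020 = 40.0463.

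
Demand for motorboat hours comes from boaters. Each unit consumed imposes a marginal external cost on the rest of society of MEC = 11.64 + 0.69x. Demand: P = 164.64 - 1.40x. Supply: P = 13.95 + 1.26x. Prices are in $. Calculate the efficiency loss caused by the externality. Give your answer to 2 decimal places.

Market equilibrium (private): 13.95 + 1.26x = 164.64 - 1.40x → x_m = 56.6504.
Social marginal benefit = demand − MEC = 153.00 - 2.09x.
Set SMB = MC: 153.00 - 2.09x = 13.95 + 1.26x → x* = 41.5075.
Height of the DWL triangle at x_m is MC(x_m) − SMB(x_m) = MEC(x_m) = 50.7288.
DWL = ½ × 15.1429 × 50.7288 = 384.0906.

DWL = $384.09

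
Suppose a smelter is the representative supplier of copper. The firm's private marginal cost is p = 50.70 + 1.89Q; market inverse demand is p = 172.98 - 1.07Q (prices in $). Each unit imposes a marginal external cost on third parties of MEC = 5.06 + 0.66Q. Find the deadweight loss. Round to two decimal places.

Market equilibrium (private): 50.70 + 1.89Q = 172.98 - 1.07Q → Q_m = 41.3108.
Social marginal cost = private MC + MEC = 55.76 + 2.55Q.
Set SMC = demand: 55.76 + 2.55Q = 172.98 - 1.07Q → Q* = 32.3812.
The welfare-loss triangle has base |Q_m − Q*| and height MEC(Q_m) (the vertical gap between SMC and demand is zero at Q* and MEC at Q_m).
DWL = ½ × 8.9296 × 32.3251 = 144.3251.

DWL = $144.33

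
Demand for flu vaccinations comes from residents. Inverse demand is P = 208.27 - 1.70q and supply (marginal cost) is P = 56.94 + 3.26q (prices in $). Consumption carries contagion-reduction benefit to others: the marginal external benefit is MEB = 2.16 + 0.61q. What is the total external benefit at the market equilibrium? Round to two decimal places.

Market equilibrium (private): 56.94 + 3.26q = 208.27 - 1.70q → q_m = 30.5101.
Total external benefit = ∫₀^{q_m} (2.16 + 0.61q) dq = 2.16×30.5101 + ½×0.61×30.5101² = 349.8160.

$349.82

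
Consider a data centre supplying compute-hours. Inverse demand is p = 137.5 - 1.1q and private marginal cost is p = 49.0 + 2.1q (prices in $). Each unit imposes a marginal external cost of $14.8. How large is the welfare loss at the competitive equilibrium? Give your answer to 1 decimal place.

DWL = $34.2

Market equilibrium (private): 49.0 + 2.1q = 137.5 - 1.1q → q_m = 27.6563.
Social marginal cost = private MC + MEC = 63.8 + 2.1q.
Set SMC = demand: 63.8 + 2.1q = 137.5 - 1.1q → q* = 23.0313.
Height of the DWL triangle at q_m is SMC(q_m) − demand(q_m) = MEC(q_m) = 14.8000.
DWL = ½ × 4.6250 × 14.8000 = 34.2250.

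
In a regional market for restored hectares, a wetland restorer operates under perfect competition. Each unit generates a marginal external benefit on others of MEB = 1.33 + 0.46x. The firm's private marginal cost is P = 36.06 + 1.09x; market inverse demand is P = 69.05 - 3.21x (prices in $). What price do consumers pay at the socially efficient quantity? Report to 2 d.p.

P = $40.36

Social marginal cost = private MC − MEB = 34.73 + 0.63x.
Set SMC = demand: 34.73 + 0.63x = 69.05 - 3.21x → x* = 8.9375.
Consumer price on the demand curve at x*: 69.05 − 3.21×8.9375 = 40.3606.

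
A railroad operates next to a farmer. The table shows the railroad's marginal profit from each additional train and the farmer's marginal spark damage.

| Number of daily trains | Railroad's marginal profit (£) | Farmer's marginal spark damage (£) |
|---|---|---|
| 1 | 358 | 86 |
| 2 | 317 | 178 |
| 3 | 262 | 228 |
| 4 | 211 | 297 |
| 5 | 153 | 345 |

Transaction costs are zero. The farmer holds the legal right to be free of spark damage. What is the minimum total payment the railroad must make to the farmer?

Efficient level: marginal profit ≥ marginal spark damage through level 3, so k* = 3.
With the farmer holding the right, the railroad must at least compensate total damage at k*: 86 + 178 + 228 = 492.

£492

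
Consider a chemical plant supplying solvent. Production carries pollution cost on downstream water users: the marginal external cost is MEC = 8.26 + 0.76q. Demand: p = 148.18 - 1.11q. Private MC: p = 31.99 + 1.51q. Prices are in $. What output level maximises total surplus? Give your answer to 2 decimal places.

Social marginal cost = private MC + MEC = 40.25 + 2.27q.
Set SMC = demand: 40.25 + 2.27q = 148.18 - 1.11q → q* = 31.9320.

q* = 31.93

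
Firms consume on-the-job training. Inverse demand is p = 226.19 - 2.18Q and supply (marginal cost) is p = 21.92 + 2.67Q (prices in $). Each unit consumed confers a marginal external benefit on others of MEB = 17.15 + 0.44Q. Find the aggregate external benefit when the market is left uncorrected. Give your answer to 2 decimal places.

$1112.57

Market equilibrium (private): 21.92 + 2.67Q = 226.19 - 2.18Q → Q_m = 42.1175.
Total external benefit = ∫₀^{Q_m} (17.15 + 0.44Q) dQ = 17.15×42.1175 + ½×0.44×42.1175² = 1112.5696.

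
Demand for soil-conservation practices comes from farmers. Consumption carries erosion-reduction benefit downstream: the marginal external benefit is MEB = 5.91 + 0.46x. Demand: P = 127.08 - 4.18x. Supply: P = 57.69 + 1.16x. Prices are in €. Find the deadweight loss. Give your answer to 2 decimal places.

DWL = €14.48

Market equilibrium (private): 57.69 + 1.16x = 127.08 - 4.18x → x_m = 12.9944.
Social marginal benefit = demand + MEB = 132.99 - 3.72x.
Set SMB = MC: 132.99 - 3.72x = 57.69 + 1.16x → x* = 15.4303.
Between x* and x_m the wedge SMB − MC runs linearly from 0 to MEB(x_m), so the loss is a triangle.
DWL = ½ × 2.4359 × 11.8874 = 14.4783.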